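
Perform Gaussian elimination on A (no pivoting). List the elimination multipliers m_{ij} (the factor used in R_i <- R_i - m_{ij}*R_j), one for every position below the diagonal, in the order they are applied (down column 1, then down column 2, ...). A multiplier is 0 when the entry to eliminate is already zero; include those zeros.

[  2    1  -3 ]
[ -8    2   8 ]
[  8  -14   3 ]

Forward elimination:
R2 <- R2 - (-4)*R1:  [  0   6  -4 ]
R3 <- R3 - (4)*R1:  [   0  -18   15 ]
R3 <- R3 - (-3)*R2:  [ 0  0  3 ]
Multipliers (in order of application): m_{21} = -4, m_{31} = 4, m_{32} = -3

multipliers: -4, 4, -3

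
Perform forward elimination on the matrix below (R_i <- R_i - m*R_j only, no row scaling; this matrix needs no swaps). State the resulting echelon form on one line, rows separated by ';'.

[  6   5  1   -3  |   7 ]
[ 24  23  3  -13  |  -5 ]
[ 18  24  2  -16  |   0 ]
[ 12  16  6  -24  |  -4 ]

REF = [6 5 1 -3 7; 0 3 -1 -1 -33; 0 0 2 -4 78; 0 0 0 -4 -186]

Forward elimination:
R2 <- R2 - (4)*R1:  [   0    3   -1   -1  -33 ]
R3 <- R3 - (3)*R1:  [   0    9   -1   -7  -21 ]
R4 <- R4 - (2)*R1:  [   0    6    4  -18  -18 ]
R3 <- R3 - (3)*R2:  [  0   0   2  -4  78 ]
R4 <- R4 - (2)*R2:  [   0    0    6  -16   48 ]
R4 <- R4 - (3)*R3:  [    0     0     0    -4  -186 ]
Row echelon form:
[ 6  5   1  -3  |     7 ]
[ 0  3  -1  -1  |   -33 ]
[ 0  0   2  -4  |    78 ]
[ 0  0   0  -4  |  -186 ]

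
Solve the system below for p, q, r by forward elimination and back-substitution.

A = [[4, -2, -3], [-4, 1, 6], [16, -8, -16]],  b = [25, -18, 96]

(5, -4, 1)

Forward elimination on [A|b]:
R2 <- R2 - (-1)*R1:  [  0  -1   3   7 ]
R3 <- R3 - (4)*R1:  [  0   0  -4  -4 ]
Row echelon form:
[ 4  -2  -3  |  25 ]
[ 0  -1   3  |   7 ]
[ 0   0  -4  |  -4 ]
Back-substitution:
r = (-4) / -4 = 1
q = (7 - (3)*(1)) / -1 = -4
p = (25 - (-2)*(-4) - (-3)*(1)) / 4 = 5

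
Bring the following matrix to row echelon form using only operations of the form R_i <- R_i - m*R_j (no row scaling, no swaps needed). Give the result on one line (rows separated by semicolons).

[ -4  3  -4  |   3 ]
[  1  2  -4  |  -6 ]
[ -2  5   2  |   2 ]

Forward elimination:
R2 <- R2 - (-1/4)*R1:  [     0   11/4     -5  -21/4 ]
R3 <- R3 - (1/2)*R1:  [   0  7/2    4  1/2 ]
R3 <- R3 - (14/11)*R2:  [      0       0  114/11   79/11 ]
Row echelon form:
[ -4     3      -4  |      3 ]
[  0  11/4      -5  |  -21/4 ]
[  0     0  114/11  |  79/11 ]

REF = [-4 3 -4 3; 0 11/4 -5 -21/4; 0 0 114/11 79/11]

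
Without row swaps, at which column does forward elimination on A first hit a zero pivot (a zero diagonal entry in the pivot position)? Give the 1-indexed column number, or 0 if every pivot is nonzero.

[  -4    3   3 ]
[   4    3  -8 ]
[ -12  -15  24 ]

Naive forward elimination:
R2 <- R2 - (-1)*R1:  [  0   6  -5 ]
R3 <- R3 - (3)*R1:  [   0  -24   15 ]
R3 <- R3 - (-4)*R2:  [  0   0  -5 ]
All pivots nonzero; naive elimination completes without hitting a zero pivot.

first zero-pivot column = 0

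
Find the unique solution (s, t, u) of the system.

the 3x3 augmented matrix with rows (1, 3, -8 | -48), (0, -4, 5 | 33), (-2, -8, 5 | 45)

Forward elimination on [A|b]:
R3 <- R3 - (-2)*R1:  [   0   -2  -11  -51 ]
R3 <- R3 - (1/2)*R2:  [      0       0   -27/2  -135/2 ]
Row echelon form:
[ 1   3     -8  |     -48 ]
[ 0  -4      5  |      33 ]
[ 0   0  -27/2  |  -135/2 ]
Back-substitution:
u = (-135/2) / (-27/2) = 5
t = (33 - (5)*(5)) / -4 = -2
s = (-48 - (3)*(-2) - (-8)*(5)) / 1 = -2

(-2, -2, 5)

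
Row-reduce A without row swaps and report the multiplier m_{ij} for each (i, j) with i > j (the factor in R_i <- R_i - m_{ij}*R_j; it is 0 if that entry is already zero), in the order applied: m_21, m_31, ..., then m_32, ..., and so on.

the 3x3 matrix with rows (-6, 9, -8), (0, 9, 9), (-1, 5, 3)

Forward elimination:
R2: entry in column 1 is already 0 -> m_{21} = 0 (no row operation needed)
R3 <- R3 - (1/6)*R1:  [    0   7/2  13/3 ]
R3 <- R3 - (7/18)*R2:  [   0    0  5/6 ]
Multipliers (in order of application): m_{21} = 0, m_{31} = 1/6, m_{32} = 7/18

multipliers: 0, 1/6, 7/18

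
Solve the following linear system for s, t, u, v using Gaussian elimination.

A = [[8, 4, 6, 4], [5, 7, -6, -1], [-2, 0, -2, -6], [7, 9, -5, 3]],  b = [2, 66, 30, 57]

Forward elimination on [A|b]:
R2 <- R2 - (5/8)*R1:  [     0    9/2  -39/4   -7/2  259/4 ]
R3 <- R3 - (-1/4)*R1:  [    0     1  -1/2    -5  61/2 ]
R4 <- R4 - (7/8)*R1:  [     0   11/2  -41/4   -1/2  221/4 ]
R3 <- R3 - (2/9)*R2:  [     0      0    5/3  -38/9  145/9 ]
R4 <- R4 - (11/9)*R2:  [      0       0     5/3    34/9  -215/9 ]
R4 <- R4 - (1)*R3:  [   0    0    0    8  -40 ]
Row echelon form:
[ 8    4      6      4  |      2 ]
[ 0  9/2  -39/4   -7/2  |  259/4 ]
[ 0    0    5/3  -38/9  |  145/9 ]
[ 0    0      0      8  |    -40 ]
Back-substitution:
v = (-40) / 8 = -5
u = (145/9 - (-38/9)*(-5)) / (5/3) = -3
t = (259/4 - (-39/4)*(-3) - (-7/2)*(-5)) / (9/2) = 4
s = (2 - (4)*(4) - (6)*(-3) - (4)*(-5)) / 8 = 3

(3, 4, -3, -5)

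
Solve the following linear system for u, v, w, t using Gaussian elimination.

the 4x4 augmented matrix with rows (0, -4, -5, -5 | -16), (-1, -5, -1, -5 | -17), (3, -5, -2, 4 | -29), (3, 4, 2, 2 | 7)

Forward elimination on [A|b]:
R1 <-> R2   (pivot in column 1 was zero)
[ -1  -5  -1  -5  -17 ]
[  0  -4  -5  -5  -16 ]
[  3  -5  -2   4  -29 ]
[  3   4   2   2    7 ]
R3 <- R3 - (-3)*R1:  [   0  -20   -5  -11  -80 ]
R4 <- R4 - (-3)*R1:  [   0  -11   -1  -13  -44 ]
R3 <- R3 - (5)*R2:  [  0   0  20  14   0 ]
R4 <- R4 - (11/4)*R2:  [    0     0  51/4   3/4     0 ]
R4 <- R4 - (51/80)*R3:  [       0        0        0  -327/40        0 ]
Row echelon form:
[ -1  -5  -1       -5  |  -17 ]
[  0  -4  -5       -5  |  -16 ]
[  0   0  20       14  |    0 ]
[  0   0   0  -327/40  |    0 ]
Back-substitution:
t = (0) / (-327/40) = 0
w = (0 - (14)*(0)) / 20 = 0
v = (-16 - (-5)*(0) - (-5)*(0)) / -4 = 4
u = (-17 - (-5)*(4) - (-1)*(0) - (-5)*(0)) / -1 = -3

(-3, 4, 0, 0)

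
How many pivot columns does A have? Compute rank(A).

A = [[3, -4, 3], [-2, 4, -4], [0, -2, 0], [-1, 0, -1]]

rank(A) = 3

Row reduction:
R2 <- R2 - (-2/3)*R1:  [   0  4/3   -2 ]
R4 <- R4 - (-1/3)*R1:  [    0  -4/3     0 ]
R3 <- R3 - (-3/2)*R2:  [  0   0  -3 ]
R4 <- R4 - (-1)*R2:  [  0   0  -2 ]
R4 <- R4 - (2/3)*R3:  [ 0  0  0 ]
Row echelon form:
[ 3   -4   3 ]
[ 0  4/3  -2 ]
[ 0    0  -3 ]
[ 0    0   0 ]
Nonzero rows / pivot columns: 3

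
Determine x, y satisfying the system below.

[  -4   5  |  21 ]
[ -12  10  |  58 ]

(-4, 1)

Forward elimination on [A|b]:
R2 <- R2 - (3)*R1:  [  0  -5  -5 ]
Row echelon form:
[ -4   5  |  21 ]
[  0  -5  |  -5 ]
Back-substitution:
y = (-5) / -5 = 1
x = (21 - (5)*(1)) / -4 = -4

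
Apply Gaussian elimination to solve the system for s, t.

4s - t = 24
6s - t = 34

(5, -4)

Forward elimination on [A|b]:
R2 <- R2 - (3/2)*R1:  [   0  1/2   -2 ]
Row echelon form:
[ 4   -1  |  24 ]
[ 0  1/2  |  -2 ]
Back-substitution:
t = (-2) / (1/2) = -4
s = (24 - (-1)*(-4)) / 4 = 5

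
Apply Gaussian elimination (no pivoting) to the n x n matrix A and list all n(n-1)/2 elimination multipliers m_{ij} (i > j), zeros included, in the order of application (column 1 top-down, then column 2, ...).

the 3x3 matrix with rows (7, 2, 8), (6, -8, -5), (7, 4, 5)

multipliers: 6/7, 1, -7/34

Forward elimination:
R2 <- R2 - (6/7)*R1:  [     0  -68/7  -83/7 ]
R3 <- R3 - (1)*R1:  [  0   2  -3 ]
R3 <- R3 - (-7/34)*R2:  [       0        0  -185/34 ]
Multipliers (in order of application): m_{21} = 6/7, m_{31} = 1, m_{32} = -7/34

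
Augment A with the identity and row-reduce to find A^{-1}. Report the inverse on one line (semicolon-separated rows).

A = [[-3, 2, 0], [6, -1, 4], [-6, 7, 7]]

Gauss-Jordan on [A | I]:
R1 <- (1/-3)*R1:  [    1  -2/3     0  |  -1/3     0     0 ]
R2 <- R2 - (6)*R1:  [ 0  3  4  |  2  1  0 ]
R3 <- R3 - (-6)*R1:  [  0   3   7  |  -2   0   1 ]
R2 <- (1/3)*R2:  [   0    1  4/3  |  2/3  1/3    0 ]
R1 <- R1 - (-2/3)*R2:  [   1    0  8/9  |  1/9  2/9    0 ]
R3 <- R3 - (3)*R2:  [  0   0   3  |  -4  -1   1 ]
R3 <- (1/3)*R3:  [    0     0     1  |  -4/3  -1/3   1/3 ]
R1 <- R1 - (8/9)*R3:  [     1      0      0  |  35/27  14/27  -8/27 ]
R2 <- R2 - (4/3)*R3:  [    0     1     0  |  22/9   7/9  -4/9 ]
Right block of [I | A^{-1}] is the inverse:
[ 35/27  14/27  -8/27 ]
[  22/9    7/9   -4/9 ]
[  -4/3   -1/3    1/3 ]

inverse = [35/27 14/27 -8/27; 22/9 7/9 -4/9; -4/3 -1/3 1/3]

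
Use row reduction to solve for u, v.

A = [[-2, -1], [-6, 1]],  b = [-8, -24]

Forward elimination on [A|b]:
R2 <- R2 - (3)*R1:  [ 0  4  0 ]
Row echelon form:
[ -2  -1  |  -8 ]
[  0   4  |   0 ]
Back-substitution:
v = (0) / 4 = 0
u = (-8 - (-1)*(0)) / -2 = 4

(4, 0)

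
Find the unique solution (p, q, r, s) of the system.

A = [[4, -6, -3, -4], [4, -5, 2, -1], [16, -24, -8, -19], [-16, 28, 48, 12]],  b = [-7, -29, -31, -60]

(-4, 2, -3, -3)

Forward elimination on [A|b]:
R2 <- R2 - (1)*R1:  [   0    1    5    3  -22 ]
R3 <- R3 - (4)*R1:  [  0   0   4  -3  -3 ]
R4 <- R4 - (-4)*R1:  [   0    4   36   -4  -88 ]
R4 <- R4 - (4)*R2:  [   0    0   16  -16    0 ]
R4 <- R4 - (4)*R3:  [  0   0   0  -4  12 ]
Row echelon form:
[ 4  -6  -3  -4  |   -7 ]
[ 0   1   5   3  |  -22 ]
[ 0   0   4  -3  |   -3 ]
[ 0   0   0  -4  |   12 ]
Back-substitution:
s = (12) / -4 = -3
r = (-3 - (-3)*(-3)) / 4 = -3
q = (-22 - (5)*(-3) - (3)*(-3)) / 1 = 2
p = (-7 - (-6)*(2) - (-3)*(-3) - (-4)*(-3)) / 4 = -4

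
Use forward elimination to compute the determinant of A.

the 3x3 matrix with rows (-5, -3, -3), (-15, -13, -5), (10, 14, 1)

det(A) = 60

Forward elimination:
R2 <- R2 - (3)*R1:  [  0  -4   4 ]
R3 <- R3 - (-2)*R1:  [  0   8  -5 ]
R3 <- R3 - (-2)*R2:  [ 0  0  3 ]
Upper-triangular form:
[ -5  -3  -3 ]
[  0  -4   4 ]
[  0   0   3 ]
det(A) = (-1)^0 * (-5) * (-4) * (3) = 60  (0 row swaps -> sign +1)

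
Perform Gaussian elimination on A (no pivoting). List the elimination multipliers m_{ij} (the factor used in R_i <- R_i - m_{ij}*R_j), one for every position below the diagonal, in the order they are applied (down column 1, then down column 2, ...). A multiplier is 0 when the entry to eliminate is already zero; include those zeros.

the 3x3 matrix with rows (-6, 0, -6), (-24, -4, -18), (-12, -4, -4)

multipliers: 4, 2, 1

Forward elimination:
R2 <- R2 - (4)*R1:  [  0  -4   6 ]
R3 <- R3 - (2)*R1:  [  0  -4   8 ]
R3 <- R3 - (1)*R2:  [ 0  0  2 ]
Multipliers (in order of application): m_{21} = 4, m_{31} = 2, m_{32} = 1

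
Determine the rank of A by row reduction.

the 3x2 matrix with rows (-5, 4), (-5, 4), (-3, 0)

Row reduction:
R2 <- R2 - (1)*R1:  [ 0  0 ]
R3 <- R3 - (3/5)*R1:  [     0  -12/5 ]
R2 <-> R3   (pivot in column 2 was zero)
[ -5      4 ]
[  0  -12/5 ]
[  0      0 ]
Row echelon form:
[ -5      4 ]
[  0  -12/5 ]
[  0      0 ]
Nonzero rows / pivot columns: 2

rank(A) = 2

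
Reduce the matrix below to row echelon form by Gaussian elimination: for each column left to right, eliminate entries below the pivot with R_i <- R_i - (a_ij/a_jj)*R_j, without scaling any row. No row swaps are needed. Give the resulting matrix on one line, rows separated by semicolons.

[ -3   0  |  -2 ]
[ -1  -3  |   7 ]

REF = [-3 0 -2; 0 -3 23/3]

Forward elimination:
R2 <- R2 - (1/3)*R1:  [    0    -3  23/3 ]
Row echelon form:
[ -3   0  |    -2 ]
[  0  -3  |  23/3 ]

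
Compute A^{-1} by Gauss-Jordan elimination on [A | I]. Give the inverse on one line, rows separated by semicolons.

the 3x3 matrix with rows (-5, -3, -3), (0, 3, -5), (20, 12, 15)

Gauss-Jordan on [A | I]:
R1 <- (1/-5)*R1:  [    1   3/5   3/5  |  -1/5     0     0 ]
R3 <- R3 - (20)*R1:  [ 0  0  3  |  4  0  1 ]
R2 <- (1/3)*R2:  [    0     1  -5/3  |     0   1/3     0 ]
R1 <- R1 - (3/5)*R2:  [    1     0   8/5  |  -1/5  -1/5     0 ]
R3 <- (1/3)*R3:  [   0    0    1  |  4/3    0  1/3 ]
R1 <- R1 - (8/5)*R3:  [     1      0      0  |   -7/3   -1/5  -8/15 ]
R2 <- R2 - (-5/3)*R3:  [    0     1     0  |  20/9   1/3   5/9 ]
Right block of [I | A^{-1}] is the inverse:
[ -7/3  -1/5  -8/15 ]
[ 20/9   1/3    5/9 ]
[  4/3     0    1/3 ]

inverse = [-7/3 -1/5 -8/15; 20/9 1/3 5/9; 4/3 0 1/3]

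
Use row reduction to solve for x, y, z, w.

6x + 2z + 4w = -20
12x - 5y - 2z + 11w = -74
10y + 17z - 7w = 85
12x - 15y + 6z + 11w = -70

(-3, 2, 3, -2)

Forward elimination on [A|b]:
R2 <- R2 - (2)*R1:  [   0   -5   -6    3  -34 ]
R4 <- R4 - (2)*R1:  [   0  -15    2    3  -30 ]
R3 <- R3 - (-2)*R2:  [  0   0   5  -1  17 ]
R4 <- R4 - (3)*R2:  [  0   0  20  -6  72 ]
R4 <- R4 - (4)*R3:  [  0   0   0  -2   4 ]
Row echelon form:
[ 6   0   2   4  |  -20 ]
[ 0  -5  -6   3  |  -34 ]
[ 0   0   5  -1  |   17 ]
[ 0   0   0  -2  |    4 ]
Back-substitution:
w = (4) / -2 = -2
z = (17 - (-1)*(-2)) / 5 = 3
y = (-34 - (-6)*(3) - (3)*(-2)) / -5 = 2
x = (-20 - (2)*(3) - (4)*(-2)) / 6 = -3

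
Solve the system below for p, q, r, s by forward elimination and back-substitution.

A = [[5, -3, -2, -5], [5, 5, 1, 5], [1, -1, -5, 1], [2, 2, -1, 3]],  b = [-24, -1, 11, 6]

Forward elimination on [A|b]:
R2 <- R2 - (1)*R1:  [  0   8   3  10  23 ]
R3 <- R3 - (1/5)*R1:  [     0   -2/5  -23/5      2   79/5 ]
R4 <- R4 - (2/5)*R1:  [    0  16/5  -1/5     5  78/5 ]
R3 <- R3 - (-1/20)*R2:  [      0       0  -89/20     5/2  339/20 ]
R4 <- R4 - (2/5)*R2:  [    0     0  -7/5     1  32/5 ]
R4 <- R4 - (28/89)*R3:  [     0      0      0  19/89  95/89 ]
Row echelon form:
[ 5  -3      -2     -5  |     -24 ]
[ 0   8       3     10  |      23 ]
[ 0   0  -89/20    5/2  |  339/20 ]
[ 0   0       0  19/89  |   95/89 ]
Back-substitution:
s = (95/89) / (19/89) = 5
r = (339/20 - (5/2)*(5)) / (-89/20) = -1
q = (23 - (3)*(-1) - (10)*(5)) / 8 = -3
p = (-24 - (-3)*(-3) - (-2)*(-1) - (-5)*(5)) / 5 = -2

(-2, -3, -1, 5)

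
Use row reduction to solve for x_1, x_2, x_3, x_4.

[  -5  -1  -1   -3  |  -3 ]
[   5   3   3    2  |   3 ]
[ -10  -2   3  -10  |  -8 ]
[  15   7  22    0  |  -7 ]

Forward elimination on [A|b]:
R2 <- R2 - (-1)*R1:  [  0   2   2  -1   0 ]
R3 <- R3 - (2)*R1:  [  0   0   5  -4  -2 ]
R4 <- R4 - (-3)*R1:  [   0    4   19   -9  -16 ]
R4 <- R4 - (2)*R2:  [   0    0   15   -7  -16 ]
R4 <- R4 - (3)*R3:  [   0    0    0    5  -10 ]
Row echelon form:
[ -5  -1  -1  -3  |   -3 ]
[  0   2   2  -1  |    0 ]
[  0   0   5  -4  |   -2 ]
[  0   0   0   5  |  -10 ]
Back-substitution:
x_4 = (-10) / 5 = -2
x_3 = (-2 - (-4)*(-2)) / 5 = -2
x_2 = (0 - (2)*(-2) - (-1)*(-2)) / 2 = 1
x_1 = (-3 - (-1)*(1) - (-1)*(-2) - (-3)*(-2)) / -5 = 2

(2, 1, -2, -2)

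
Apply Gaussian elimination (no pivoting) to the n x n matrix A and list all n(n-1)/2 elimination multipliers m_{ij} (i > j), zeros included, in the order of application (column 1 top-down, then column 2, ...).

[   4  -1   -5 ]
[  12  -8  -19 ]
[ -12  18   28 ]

Forward elimination:
R2 <- R2 - (3)*R1:  [  0  -5  -4 ]
R3 <- R3 - (-3)*R1:  [  0  15  13 ]
R3 <- R3 - (-3)*R2:  [ 0  0  1 ]
Multipliers (in order of application): m_{21} = 3, m_{31} = -3, m_{32} = -3

multipliers: 3, -3, -3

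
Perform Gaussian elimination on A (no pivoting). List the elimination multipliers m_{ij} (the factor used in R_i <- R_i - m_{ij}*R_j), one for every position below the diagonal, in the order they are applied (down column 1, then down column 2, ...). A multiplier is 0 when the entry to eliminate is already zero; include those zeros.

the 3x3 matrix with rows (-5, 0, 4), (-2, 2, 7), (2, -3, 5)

Forward elimination:
R2 <- R2 - (2/5)*R1:  [    0     2  27/5 ]
R3 <- R3 - (-2/5)*R1:  [    0    -3  33/5 ]
R3 <- R3 - (-3/2)*R2:  [      0       0  147/10 ]
Multipliers (in order of application): m_{21} = 2/5, m_{31} = -2/5, m_{32} = -3/2

multipliers: 2/5, -2/5, -3/2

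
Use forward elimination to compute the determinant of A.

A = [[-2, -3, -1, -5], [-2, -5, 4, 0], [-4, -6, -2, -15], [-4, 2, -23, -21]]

det(A) = -20

Forward elimination:
R2 <- R2 - (1)*R1:  [  0  -2   5   5 ]
R3 <- R3 - (2)*R1:  [  0   0   0  -5 ]
R4 <- R4 - (2)*R1:  [   0    8  -21  -11 ]
R4 <- R4 - (-4)*R2:  [  0   0  -1   9 ]
R3 <-> R4   (pivot in column 3 was zero)
[ -2  -3  -1  -5 ]
[  0  -2   5   5 ]
[  0   0  -1   9 ]
[  0   0   0  -5 ]
Upper-triangular form:
[ -2  -3  -1  -5 ]
[  0  -2   5   5 ]
[  0   0  -1   9 ]
[  0   0   0  -5 ]
det(A) = (-1)^1 * (-2) * (-2) * (-1) * (-5) = -20  (1 row swap -> sign -1)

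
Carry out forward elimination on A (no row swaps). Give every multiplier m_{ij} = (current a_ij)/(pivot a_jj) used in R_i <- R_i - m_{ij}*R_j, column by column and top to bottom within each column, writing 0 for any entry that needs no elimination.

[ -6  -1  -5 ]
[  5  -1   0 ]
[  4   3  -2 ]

multipliers: -5/6, -2/3, -14/11

Forward elimination:
R2 <- R2 - (-5/6)*R1:  [     0  -11/6  -25/6 ]
R3 <- R3 - (-2/3)*R1:  [     0    7/3  -16/3 ]
R3 <- R3 - (-14/11)*R2:  [       0        0  -117/11 ]
Multipliers (in order of application): m_{21} = -5/6, m_{31} = -2/3, m_{32} = -14/11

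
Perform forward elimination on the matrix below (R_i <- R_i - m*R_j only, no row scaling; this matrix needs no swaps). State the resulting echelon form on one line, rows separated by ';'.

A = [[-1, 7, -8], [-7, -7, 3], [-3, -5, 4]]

REF = [-1 7 -8; 0 -56 59; 0 0 17/28]

Forward elimination:
R2 <- R2 - (7)*R1:  [   0  -56   59 ]
R3 <- R3 - (3)*R1:  [   0  -26   28 ]
R3 <- R3 - (13/28)*R2:  [     0      0  17/28 ]
Row echelon form:
[ -1    7     -8 ]
[  0  -56     59 ]
[  0    0  17/28 ]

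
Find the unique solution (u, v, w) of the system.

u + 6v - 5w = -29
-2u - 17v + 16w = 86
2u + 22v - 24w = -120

Forward elimination on [A|b]:
R2 <- R2 - (-2)*R1:  [  0  -5   6  28 ]
R3 <- R3 - (2)*R1:  [   0   10  -14  -62 ]
R3 <- R3 - (-2)*R2:  [  0   0  -2  -6 ]
Row echelon form:
[ 1   6  -5  |  -29 ]
[ 0  -5   6  |   28 ]
[ 0   0  -2  |   -6 ]
Back-substitution:
w = (-6) / -2 = 3
v = (28 - (6)*(3)) / -5 = -2
u = (-29 - (6)*(-2) - (-5)*(3)) / 1 = -2

(-2, -2, 3)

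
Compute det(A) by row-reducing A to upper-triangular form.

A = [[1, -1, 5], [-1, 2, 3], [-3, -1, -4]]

Forward elimination:
R2 <- R2 - (-1)*R1:  [ 0  1  8 ]
R3 <- R3 - (-3)*R1:  [  0  -4  11 ]
R3 <- R3 - (-4)*R2:  [  0   0  43 ]
Upper-triangular form:
[ 1  -1   5 ]
[ 0   1   8 ]
[ 0   0  43 ]
det(A) = (-1)^0 * (1) * (1) * (43) = 43  (0 row swaps -> sign +1)

det(A) = 43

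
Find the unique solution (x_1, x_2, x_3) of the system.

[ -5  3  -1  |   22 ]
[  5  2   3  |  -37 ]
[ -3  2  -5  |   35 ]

(-4, -1, -5)

Forward elimination on [A|b]:
R2 <- R2 - (-1)*R1:  [   0    5    2  -15 ]
R3 <- R3 - (3/5)*R1:  [     0    1/5  -22/5  109/5 ]
R3 <- R3 - (1/25)*R2:  [       0        0  -112/25    112/5 ]
Row echelon form:
[ -5  3       -1  |     22 ]
[  0  5        2  |    -15 ]
[  0  0  -112/25  |  112/5 ]
Back-substitution:
x_3 = (112/5) / (-112/25) = -5
x_2 = (-15 - (2)*(-5)) / 5 = -1
x_1 = (22 - (3)*(-1) - (-1)*(-5)) / -5 = -4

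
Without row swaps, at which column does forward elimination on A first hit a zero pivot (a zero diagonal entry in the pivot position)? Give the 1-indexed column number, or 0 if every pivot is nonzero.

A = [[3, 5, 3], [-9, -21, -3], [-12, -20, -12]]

Naive forward elimination:
R2 <- R2 - (-3)*R1:  [  0  -6   6 ]
R3 <- R3 - (-4)*R1:  [ 0  0  0 ]
Matrix at this point:
[ 3   5  3 ]
[ 0  -6  6 ]
[ 0   0  0 ]
Pivot entry (3,3) in the last row is zero and there are no rows below to swap with -> zero pivot in column 3 (A is singular).

first zero-pivot column = 3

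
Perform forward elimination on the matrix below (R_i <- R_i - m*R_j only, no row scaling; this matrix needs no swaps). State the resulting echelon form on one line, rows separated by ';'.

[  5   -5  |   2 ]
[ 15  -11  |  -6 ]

REF = [5 -5 2; 0 4 -12]

Forward elimination:
R2 <- R2 - (3)*R1:  [   0    4  -12 ]
Row echelon form:
[ 5  -5  |    2 ]
[ 0   4  |  -12 ]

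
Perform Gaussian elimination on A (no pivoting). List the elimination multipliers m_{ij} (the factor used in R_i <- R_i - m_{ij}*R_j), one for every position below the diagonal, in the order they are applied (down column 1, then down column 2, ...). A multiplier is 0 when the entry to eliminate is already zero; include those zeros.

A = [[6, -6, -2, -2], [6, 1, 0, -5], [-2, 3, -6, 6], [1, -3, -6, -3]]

Forward elimination:
R2 <- R2 - (1)*R1:  [  0   7   2  -3 ]
R3 <- R3 - (-1/3)*R1:  [     0      1  -20/3   16/3 ]
R4 <- R4 - (1/6)*R1:  [     0     -2  -17/3   -8/3 ]
R3 <- R3 - (1/7)*R2:  [       0        0  -146/21   121/21 ]
R4 <- R4 - (-2/7)*R2:  [       0        0  -107/21   -74/21 ]
R4 <- R4 - (107/146)*R3:  [         0          0          0  -1131/146 ]
Multipliers (in order of application): m_{21} = 1, m_{31} = -1/3, m_{41} = 1/6, m_{32} = 1/7, m_{42} = -2/7, m_{43} = 107/146

multipliers: 1, -1/3, 1/6, 1/7, -2/7, 107/146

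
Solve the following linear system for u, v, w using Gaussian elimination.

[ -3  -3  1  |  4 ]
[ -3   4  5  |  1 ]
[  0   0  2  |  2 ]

Forward elimination on [A|b]:
R2 <- R2 - (1)*R1:  [  0   7   4  -3 ]
Row echelon form:
[ -3  -3  1  |   4 ]
[  0   7  4  |  -3 ]
[  0   0  2  |   2 ]
Back-substitution:
w = (2) / 2 = 1
v = (-3 - (4)*(1)) / 7 = -1
u = (4 - (-3)*(-1) - (1)*(1)) / -3 = 0

(0, -1, 1)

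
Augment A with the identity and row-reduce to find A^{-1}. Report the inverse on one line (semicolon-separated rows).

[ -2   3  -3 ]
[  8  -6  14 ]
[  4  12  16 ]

Gauss-Jordan on [A | I]:
R1 <- (1/-2)*R1:  [    1  -3/2   3/2  |  -1/2     0     0 ]
R2 <- R2 - (8)*R1:  [ 0  6  2  |  4  1  0 ]
R3 <- R3 - (4)*R1:  [  0  18  10  |   2   0   1 ]
R2 <- (1/6)*R2:  [   0    1  1/3  |  2/3  1/6    0 ]
R1 <- R1 - (-3/2)*R2:  [   1    0    2  |  1/2  1/4    0 ]
R3 <- R3 - (18)*R2:  [   0    0    4  |  -10   -3    1 ]
R3 <- (1/4)*R3:  [    0     0     1  |  -5/2  -3/4   1/4 ]
R1 <- R1 - (2)*R3:  [    1     0     0  |  11/2   7/4  -1/2 ]
R2 <- R2 - (1/3)*R3:  [     0      1      0  |    3/2   5/12  -1/12 ]
Right block of [I | A^{-1}] is the inverse:
[ 11/2   7/4   -1/2 ]
[  3/2  5/12  -1/12 ]
[ -5/2  -3/4    1/4 ]

inverse = [11/2 7/4 -1/2; 3/2 5/12 -1/12; -5/2 -3/4 1/4]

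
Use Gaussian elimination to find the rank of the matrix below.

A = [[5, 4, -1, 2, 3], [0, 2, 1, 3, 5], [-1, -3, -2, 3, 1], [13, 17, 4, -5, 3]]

Row reduction:
R3 <- R3 - (-1/5)*R1:  [     0  -11/5  -11/5   17/5    8/5 ]
R4 <- R4 - (13/5)*R1:  [     0   33/5   33/5  -51/5  -24/5 ]
R3 <- R3 - (-11/10)*R2:  [      0       0  -11/10   67/10   71/10 ]
R4 <- R4 - (33/10)*R2:  [       0        0    33/10  -201/10  -213/10 ]
R4 <- R4 - (-3)*R3:  [ 0  0  0  0  0 ]
Row echelon form:
[ 5  4      -1      2      3 ]
[ 0  2       1      3      5 ]
[ 0  0  -11/10  67/10  71/10 ]
[ 0  0       0      0      0 ]
Nonzero rows / pivot columns: 3

rank(A) = 3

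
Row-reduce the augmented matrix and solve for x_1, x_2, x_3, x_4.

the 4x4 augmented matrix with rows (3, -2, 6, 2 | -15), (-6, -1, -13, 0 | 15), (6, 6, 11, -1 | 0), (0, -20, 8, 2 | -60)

(-3, 3, 0, 0)

Forward elimination on [A|b]:
R2 <- R2 - (-2)*R1:  [   0   -5   -1    4  -15 ]
R3 <- R3 - (2)*R1:  [  0  10  -1  -5  30 ]
R3 <- R3 - (-2)*R2:  [  0   0  -3   3   0 ]
R4 <- R4 - (4)*R2:  [   0    0   12  -14    0 ]
R4 <- R4 - (-4)*R3:  [  0   0   0  -2   0 ]
Row echelon form:
[ 3  -2   6   2  |  -15 ]
[ 0  -5  -1   4  |  -15 ]
[ 0   0  -3   3  |    0 ]
[ 0   0   0  -2  |    0 ]
Back-substitution:
x_4 = (0) / -2 = 0
x_3 = (0 - (3)*(0)) / -3 = 0
x_2 = (-15 - (-1)*(0) - (4)*(0)) / -5 = 3
x_1 = (-15 - (-2)*(3) - (6)*(0) - (2)*(0)) / 3 = -3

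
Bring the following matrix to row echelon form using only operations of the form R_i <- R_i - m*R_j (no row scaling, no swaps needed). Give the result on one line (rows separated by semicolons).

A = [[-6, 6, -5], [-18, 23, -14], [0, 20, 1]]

Forward elimination:
R2 <- R2 - (3)*R1:  [ 0  5  1 ]
R3 <- R3 - (4)*R2:  [  0   0  -3 ]
Row echelon form:
[ -6  6  -5 ]
[  0  5   1 ]
[  0  0  -3 ]

REF = [-6 6 -5; 0 5 1; 0 0 -3]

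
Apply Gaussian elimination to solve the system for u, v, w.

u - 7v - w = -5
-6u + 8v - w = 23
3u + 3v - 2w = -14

Forward elimination on [A|b]:
R2 <- R2 - (-6)*R1:  [   0  -34   -7   -7 ]
R3 <- R3 - (3)*R1:  [  0  24   1   1 ]
R3 <- R3 - (-12/17)*R2:  [      0       0  -67/17  -67/17 ]
Row echelon form:
[ 1   -7      -1  |      -5 ]
[ 0  -34      -7  |      -7 ]
[ 0    0  -67/17  |  -67/17 ]
Back-substitution:
w = (-67/17) / (-67/17) = 1
v = (-7 - (-7)*(1)) / -34 = 0
u = (-5 - (-7)*(0) - (-1)*(1)) / 1 = -4

(-4, 0, 1)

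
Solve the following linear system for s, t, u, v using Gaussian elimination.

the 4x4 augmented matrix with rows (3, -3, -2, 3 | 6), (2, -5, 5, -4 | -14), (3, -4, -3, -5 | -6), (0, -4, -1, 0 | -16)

Forward elimination on [A|b]:
R2 <- R2 - (2/3)*R1:  [    0    -3  19/3    -6   -18 ]
R3 <- R3 - (1)*R1:  [   0   -1   -1   -8  -12 ]
R3 <- R3 - (1/3)*R2:  [     0      0  -28/9     -6     -6 ]
R4 <- R4 - (4/3)*R2:  [     0      0  -85/9      8      8 ]
R4 <- R4 - (85/28)*R3:  [      0       0       0  367/14  367/14 ]
Row echelon form:
[ 3  -3     -2       3  |       6 ]
[ 0  -3   19/3      -6  |     -18 ]
[ 0   0  -28/9      -6  |      -6 ]
[ 0   0      0  367/14  |  367/14 ]
Back-substitution:
v = (367/14) / (367/14) = 1
u = (-6 - (-6)*(1)) / (-28/9) = 0
t = (-18 - (19/3)*(0) - (-6)*(1)) / -3 = 4
s = (6 - (-3)*(4) - (-2)*(0) - (3)*(1)) / 3 = 5

(5, 4, 0, 1)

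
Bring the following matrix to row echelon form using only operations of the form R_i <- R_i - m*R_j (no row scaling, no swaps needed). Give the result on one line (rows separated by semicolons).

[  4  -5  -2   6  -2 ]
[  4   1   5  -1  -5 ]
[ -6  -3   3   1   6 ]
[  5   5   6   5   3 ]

REF = [4 -5 -2 6 -2; 0 6 7 -7 -3; 0 0 49/4 -9/4 -9/4; 0 0 0 479/49 1007/98]

Forward elimination:
R2 <- R2 - (1)*R1:  [  0   6   7  -7  -3 ]
R3 <- R3 - (-3/2)*R1:  [     0  -21/2      0     10      3 ]
R4 <- R4 - (5/4)*R1:  [    0  45/4  17/2  -5/2  11/2 ]
R3 <- R3 - (-7/4)*R2:  [    0     0  49/4  -9/4  -9/4 ]
R4 <- R4 - (15/8)*R2:  [     0      0  -37/8   85/8   89/8 ]
R4 <- R4 - (-37/98)*R3:  [       0        0        0   479/49  1007/98 ]
Row echelon form:
[ 4  -5    -2       6       -2 ]
[ 0   6     7      -7       -3 ]
[ 0   0  49/4    -9/4     -9/4 ]
[ 0   0     0  479/49  1007/98 ]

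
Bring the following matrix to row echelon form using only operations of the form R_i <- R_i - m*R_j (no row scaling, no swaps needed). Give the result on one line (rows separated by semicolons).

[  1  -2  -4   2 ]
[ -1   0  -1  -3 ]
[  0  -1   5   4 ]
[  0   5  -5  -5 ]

Forward elimination:
R2 <- R2 - (-1)*R1:  [  0  -2  -5  -1 ]
R3 <- R3 - (1/2)*R2:  [    0     0  15/2   9/2 ]
R4 <- R4 - (-5/2)*R2:  [     0      0  -35/2  -15/2 ]
R4 <- R4 - (-7/3)*R3:  [ 0  0  0  3 ]
Row echelon form:
[ 1  -2    -4    2 ]
[ 0  -2    -5   -1 ]
[ 0   0  15/2  9/2 ]
[ 0   0     0    3 ]

REF = [1 -2 -4 2; 0 -2 -5 -1; 0 0 15/2 9/2; 0 0 0 3]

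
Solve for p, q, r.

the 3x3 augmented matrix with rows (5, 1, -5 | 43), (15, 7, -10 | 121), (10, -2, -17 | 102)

Forward elimination on [A|b]:
R2 <- R2 - (3)*R1:  [  0   4   5  -8 ]
R3 <- R3 - (2)*R1:  [  0  -4  -7  16 ]
R3 <- R3 - (-1)*R2:  [  0   0  -2   8 ]
Row echelon form:
[ 5  1  -5  |  43 ]
[ 0  4   5  |  -8 ]
[ 0  0  -2  |   8 ]
Back-substitution:
r = (8) / -2 = -4
q = (-8 - (5)*(-4)) / 4 = 3
p = (43 - (1)*(3) - (-5)*(-4)) / 5 = 4

(4, 3, -4)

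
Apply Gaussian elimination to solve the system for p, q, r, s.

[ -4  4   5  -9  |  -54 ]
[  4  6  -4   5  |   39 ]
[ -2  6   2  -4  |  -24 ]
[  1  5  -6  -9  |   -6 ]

(3, 0, -3, 3)

Forward elimination on [A|b]:
R2 <- R2 - (-1)*R1:  [   0   10    1   -4  -15 ]
R3 <- R3 - (1/2)*R1:  [    0     4  -1/2   1/2     3 ]
R4 <- R4 - (-1/4)*R1:  [     0      6  -19/4  -45/4  -39/2 ]
R3 <- R3 - (2/5)*R2:  [     0      0  -9/10  21/10      9 ]
R4 <- R4 - (3/5)*R2:  [       0        0  -107/20  -177/20    -21/2 ]
R4 <- R4 - (107/18)*R3:  [     0      0      0  -64/3    -64 ]
Row echelon form:
[ -4   4      5     -9  |  -54 ]
[  0  10      1     -4  |  -15 ]
[  0   0  -9/10  21/10  |    9 ]
[  0   0      0  -64/3  |  -64 ]
Back-substitution:
s = (-64) / (-64/3) = 3
r = (9 - (21/10)*(3)) / (-9/10) = -3
q = (-15 - (1)*(-3) - (-4)*(3)) / 10 = 0
p = (-54 - (4)*(0) - (5)*(-3) - (-9)*(3)) / -4 = 3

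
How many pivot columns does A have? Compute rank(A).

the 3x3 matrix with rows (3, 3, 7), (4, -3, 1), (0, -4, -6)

rank(A) = 3

Row reduction:
R2 <- R2 - (4/3)*R1:  [     0     -7  -25/3 ]
R3 <- R3 - (4/7)*R2:  [      0       0  -26/21 ]
Row echelon form:
[ 3   3       7 ]
[ 0  -7   -25/3 ]
[ 0   0  -26/21 ]
Nonzero rows / pivot columns: 3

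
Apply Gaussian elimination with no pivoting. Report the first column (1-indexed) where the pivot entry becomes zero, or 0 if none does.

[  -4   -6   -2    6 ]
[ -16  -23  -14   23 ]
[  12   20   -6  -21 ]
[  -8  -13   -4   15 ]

Naive forward elimination:
R2 <- R2 - (4)*R1:  [  0   1  -6  -1 ]
R3 <- R3 - (-3)*R1:  [   0    2  -12   -3 ]
R4 <- R4 - (2)*R1:  [  0  -1   0   3 ]
R3 <- R3 - (2)*R2:  [  0   0   0  -1 ]
R4 <- R4 - (-1)*R2:  [  0   0  -6   2 ]
Matrix at this point:
[ -4  -6  -2   6 ]
[  0   1  -6  -1 ]
[  0   0   0  -1 ]
[  0   0  -6   2 ]
Pivot entry (3,3) is zero but row 4 has -6 in column 3 -> naive elimination stops; a row interchange (e.g. R3 <-> R4) would be required here.

first zero-pivot column = 3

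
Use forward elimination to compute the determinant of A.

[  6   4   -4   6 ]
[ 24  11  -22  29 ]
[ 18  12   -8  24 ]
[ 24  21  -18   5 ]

det(A) = 240

Forward elimination:
R2 <- R2 - (4)*R1:  [  0  -5  -6   5 ]
R3 <- R3 - (3)*R1:  [ 0  0  4  6 ]
R4 <- R4 - (4)*R1:  [   0    5   -2  -19 ]
R4 <- R4 - (-1)*R2:  [   0    0   -8  -14 ]
R4 <- R4 - (-2)*R3:  [  0   0   0  -2 ]
Upper-triangular form:
[ 6   4  -4   6 ]
[ 0  -5  -6   5 ]
[ 0   0   4   6 ]
[ 0   0   0  -2 ]
det(A) = (-1)^0 * (6) * (-5) * (4) * (-2) = 240  (0 row swaps -> sign +1)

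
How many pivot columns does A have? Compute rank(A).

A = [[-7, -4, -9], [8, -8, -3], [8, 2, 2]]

Row reduction:
R2 <- R2 - (-8/7)*R1:  [     0  -88/7  -93/7 ]
R3 <- R3 - (-8/7)*R1:  [     0  -18/7  -58/7 ]
R3 <- R3 - (9/44)*R2:  [       0        0  -245/44 ]
Row echelon form:
[ -7     -4       -9 ]
[  0  -88/7    -93/7 ]
[  0      0  -245/44 ]
Nonzero rows / pivot columns: 3

rank(A) = 3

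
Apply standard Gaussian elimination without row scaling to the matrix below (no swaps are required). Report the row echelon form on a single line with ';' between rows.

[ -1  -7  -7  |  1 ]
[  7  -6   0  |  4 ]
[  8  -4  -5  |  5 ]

Forward elimination:
R2 <- R2 - (-7)*R1:  [   0  -55  -49   11 ]
R3 <- R3 - (-8)*R1:  [   0  -60  -61   13 ]
R3 <- R3 - (12/11)*R2:  [      0       0  -83/11       1 ]
Row echelon form:
[ -1   -7      -7  |   1 ]
[  0  -55     -49  |  11 ]
[  0    0  -83/11  |   1 ]

REF = [-1 -7 -7 1; 0 -55 -49 11; 0 0 -83/11 1]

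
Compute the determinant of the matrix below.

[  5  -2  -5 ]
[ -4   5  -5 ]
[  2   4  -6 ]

Forward elimination:
R2 <- R2 - (-4/5)*R1:  [    0  17/5    -9 ]
R3 <- R3 - (2/5)*R1:  [    0  24/5    -4 ]
R3 <- R3 - (24/17)*R2:  [      0       0  148/17 ]
Upper-triangular form:
[ 5    -2      -5 ]
[ 0  17/5      -9 ]
[ 0     0  148/17 ]
det(A) = (-1)^0 * (5) * (17/5) * (148/17) = 148  (0 row swaps -> sign +1)

det(A) = 148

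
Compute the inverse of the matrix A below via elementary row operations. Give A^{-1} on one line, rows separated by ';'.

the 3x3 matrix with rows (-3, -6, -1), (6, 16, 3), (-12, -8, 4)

Gauss-Jordan on [A | I]:
R1 <- (1/-3)*R1:  [    1     2   1/3  |  -1/3     0     0 ]
R2 <- R2 - (6)*R1:  [ 0  4  1  |  2  1  0 ]
R3 <- R3 - (-12)*R1:  [  0  16   8  |  -4   0   1 ]
R2 <- (1/4)*R2:  [   0    1  1/4  |  1/2  1/4    0 ]
R1 <- R1 - (2)*R2:  [    1     0  -1/6  |  -4/3  -1/2     0 ]
R3 <- R3 - (16)*R2:  [   0    0    4  |  -12   -4    1 ]
R3 <- (1/4)*R3:  [   0    0    1  |   -3   -1  1/4 ]
R1 <- R1 - (-1/6)*R3:  [     1      0      0  |  -11/6   -2/3   1/24 ]
R2 <- R2 - (1/4)*R3:  [     0      1      0  |    5/4    1/2  -1/16 ]
Right block of [I | A^{-1}] is the inverse:
[ -11/6  -2/3   1/24 ]
[   5/4   1/2  -1/16 ]
[    -3    -1    1/4 ]

inverse = [-11/6 -2/3 1/24; 5/4 1/2 -1/16; -3 -1 1/4]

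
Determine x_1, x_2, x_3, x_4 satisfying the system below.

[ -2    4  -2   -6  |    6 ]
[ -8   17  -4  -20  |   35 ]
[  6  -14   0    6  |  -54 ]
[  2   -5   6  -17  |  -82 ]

Forward elimination on [A|b]:
R2 <- R2 - (4)*R1:  [  0   1   4   4  11 ]
R3 <- R3 - (-3)*R1:  [   0   -2   -6  -12  -36 ]
R4 <- R4 - (-1)*R1:  [   0   -1    4  -23  -76 ]
R3 <- R3 - (-2)*R2:  [   0    0    2   -4  -14 ]
R4 <- R4 - (-1)*R2:  [   0    0    8  -19  -65 ]
R4 <- R4 - (4)*R3:  [  0   0   0  -3  -9 ]
Row echelon form:
[ -2  4  -2  -6  |    6 ]
[  0  1   4   4  |   11 ]
[  0  0   2  -4  |  -14 ]
[  0  0   0  -3  |   -9 ]
Back-substitution:
x_4 = (-9) / -3 = 3
x_3 = (-14 - (-4)*(3)) / 2 = -1
x_2 = (11 - (4)*(-1) - (4)*(3)) / 1 = 3
x_1 = (6 - (4)*(3) - (-2)*(-1) - (-6)*(3)) / -2 = -5

(-5, 3, -1, 3)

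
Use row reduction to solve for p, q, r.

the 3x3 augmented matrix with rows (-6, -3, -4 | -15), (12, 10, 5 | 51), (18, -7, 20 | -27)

(3, 3, -3)

Forward elimination on [A|b]:
R2 <- R2 - (-2)*R1:  [  0   4  -3  21 ]
R3 <- R3 - (-3)*R1:  [   0  -16    8  -72 ]
R3 <- R3 - (-4)*R2:  [  0   0  -4  12 ]
Row echelon form:
[ -6  -3  -4  |  -15 ]
[  0   4  -3  |   21 ]
[  0   0  -4  |   12 ]
Back-substitution:
r = (12) / -4 = -3
q = (21 - (-3)*(-3)) / 4 = 3
p = (-15 - (-3)*(3) - (-4)*(-3)) / -6 = 3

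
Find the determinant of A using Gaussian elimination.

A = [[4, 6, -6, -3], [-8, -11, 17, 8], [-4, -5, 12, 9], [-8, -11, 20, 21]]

det(A) = 4

Forward elimination:
R2 <- R2 - (-2)*R1:  [ 0  1  5  2 ]
R3 <- R3 - (-1)*R1:  [ 0  1  6  6 ]
R4 <- R4 - (-2)*R1:  [  0   1   8  15 ]
R3 <- R3 - (1)*R2:  [ 0  0  1  4 ]
R4 <- R4 - (1)*R2:  [  0   0   3  13 ]
R4 <- R4 - (3)*R3:  [ 0  0  0  1 ]
Upper-triangular form:
[ 4  6  -6  -3 ]
[ 0  1   5   2 ]
[ 0  0   1   4 ]
[ 0  0   0   1 ]
det(A) = (-1)^0 * (4) * (1) * (1) * (1) = 4  (0 row swaps -> sign +1)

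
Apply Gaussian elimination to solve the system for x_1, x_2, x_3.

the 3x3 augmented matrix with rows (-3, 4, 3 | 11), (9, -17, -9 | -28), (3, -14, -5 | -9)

(-1, -1, 4)

Forward elimination on [A|b]:
R2 <- R2 - (-3)*R1:  [  0  -5   0   5 ]
R3 <- R3 - (-1)*R1:  [   0  -10   -2    2 ]
R3 <- R3 - (2)*R2:  [  0   0  -2  -8 ]
Row echelon form:
[ -3   4   3  |  11 ]
[  0  -5   0  |   5 ]
[  0   0  -2  |  -8 ]
Back-substitution:
x_3 = (-8) / -2 = 4
x_2 = (5) / -5 = -1
x_1 = (11 - (4)*(-1) - (3)*(4)) / -3 = -1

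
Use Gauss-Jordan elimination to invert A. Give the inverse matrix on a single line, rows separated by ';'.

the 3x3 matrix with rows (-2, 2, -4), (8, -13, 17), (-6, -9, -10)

Gauss-Jordan on [A | I]:
R1 <- (1/-2)*R1:  [    1    -1     2  |  -1/2     0     0 ]
R2 <- R2 - (8)*R1:  [  0  -5   1  |   4   1   0 ]
R3 <- R3 - (-6)*R1:  [   0  -15    2  |   -3    0    1 ]
R2 <- (1/-5)*R2:  [    0     1  -1/5  |  -4/5  -1/5     0 ]
R1 <- R1 - (-1)*R2:  [      1       0     9/5  |  -13/10    -1/5       0 ]
R3 <- R3 - (-15)*R2:  [   0    0   -1  |  -15   -3    1 ]
R3 <- (1/-1)*R3:  [  0   0   1  |  15   3  -1 ]
R1 <- R1 - (9/5)*R3:  [       1        0        0  |  -283/10    -28/5      9/5 ]
R2 <- R2 - (-1/5)*R3:  [    0     1     0  |  11/5   2/5  -1/5 ]
Right block of [I | A^{-1}] is the inverse:
[ -283/10  -28/5   9/5 ]
[    11/5    2/5  -1/5 ]
[      15      3    -1 ]

inverse = [-283/10 -28/5 9/5; 11/5 2/5 -1/5; 15 3 -1]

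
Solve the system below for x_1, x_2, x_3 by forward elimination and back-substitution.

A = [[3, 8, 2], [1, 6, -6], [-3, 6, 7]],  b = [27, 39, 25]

(-3, 5, -2)

Forward elimination on [A|b]:
R2 <- R2 - (1/3)*R1:  [     0   10/3  -20/3     30 ]
R3 <- R3 - (-1)*R1:  [  0  14   9  52 ]
R3 <- R3 - (21/5)*R2:  [   0    0   37  -74 ]
Row echelon form:
[ 3     8      2  |   27 ]
[ 0  10/3  -20/3  |   30 ]
[ 0     0     37  |  -74 ]
Back-substitution:
x_3 = (-74) / 37 = -2
x_2 = (30 - (-20/3)*(-2)) / (10/3) = 5
x_1 = (27 - (8)*(5) - (2)*(-2)) / 3 = -3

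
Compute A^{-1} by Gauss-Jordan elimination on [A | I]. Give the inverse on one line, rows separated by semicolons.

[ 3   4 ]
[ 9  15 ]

inverse = [5/3 -4/9; -1 1/3]

Gauss-Jordan on [A | I]:
R1 <- (1/3)*R1:  [   1  4/3  |  1/3    0 ]
R2 <- R2 - (9)*R1:  [  0   3  |  -3   1 ]
R2 <- (1/3)*R2:  [   0    1  |   -1  1/3 ]
R1 <- R1 - (4/3)*R2:  [    1     0  |   5/3  -4/9 ]
Right block of [I | A^{-1}] is the inverse:
[ 5/3  -4/9 ]
[  -1   1/3 ]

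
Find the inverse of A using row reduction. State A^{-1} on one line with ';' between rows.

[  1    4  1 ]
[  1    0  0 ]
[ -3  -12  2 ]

inverse = [0 1 0; 1/10 -1/4 -1/20; 3/5 0 1/5]

Gauss-Jordan on [A | I]:
R2 <- R2 - (1)*R1:  [  0  -4  -1  |  -1   1   0 ]
R3 <- R3 - (-3)*R1:  [ 0  0  5  |  3  0  1 ]
R2 <- (1/-4)*R2:  [    0     1   1/4  |   1/4  -1/4     0 ]
R1 <- R1 - (4)*R2:  [ 1  0  0  |  0  1  0 ]
R3 <- (1/5)*R3:  [   0    0    1  |  3/5    0  1/5 ]
R2 <- R2 - (1/4)*R3:  [     0      1      0  |   1/10   -1/4  -1/20 ]
Right block of [I | A^{-1}] is the inverse:
[    0     1      0 ]
[ 1/10  -1/4  -1/20 ]
[  3/5     0    1/5 ]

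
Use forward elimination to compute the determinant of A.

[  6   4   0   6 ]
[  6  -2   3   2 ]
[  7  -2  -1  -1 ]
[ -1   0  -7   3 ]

Forward elimination:
R2 <- R2 - (1)*R1:  [  0  -6   3  -4 ]
R3 <- R3 - (7/6)*R1:  [     0  -20/3     -1     -8 ]
R4 <- R4 - (-1/6)*R1:  [   0  2/3   -7    4 ]
R3 <- R3 - (10/9)*R2:  [     0      0  -13/3  -32/9 ]
R4 <- R4 - (-1/9)*R2:  [     0      0  -20/3   32/9 ]
R4 <- R4 - (20/13)*R3:  [      0       0       0  352/39 ]
Upper-triangular form:
[ 6   4      0       6 ]
[ 0  -6      3      -4 ]
[ 0   0  -13/3   -32/9 ]
[ 0   0      0  352/39 ]
det(A) = (-1)^0 * (6) * (-6) * (-13/3) * (352/39) = 1408  (0 row swaps -> sign +1)

det(A) = 1408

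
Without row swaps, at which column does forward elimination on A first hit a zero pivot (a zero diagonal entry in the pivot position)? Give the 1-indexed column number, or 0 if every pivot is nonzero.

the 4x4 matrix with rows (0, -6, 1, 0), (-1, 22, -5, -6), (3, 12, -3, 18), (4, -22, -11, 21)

first zero-pivot column = 1

Naive forward elimination:
Pivot entry (1,1) is zero but row 2 has -1 in column 1 -> naive elimination stops; a row interchange (e.g. R1 <-> R2) would be required here.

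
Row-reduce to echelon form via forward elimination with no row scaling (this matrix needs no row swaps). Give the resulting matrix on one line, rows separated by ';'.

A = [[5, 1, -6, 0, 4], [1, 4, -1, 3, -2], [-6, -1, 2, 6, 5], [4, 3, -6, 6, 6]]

REF = [5 1 -6 0 4; 0 19/5 1/5 3 -14/5; 0 0 -99/19 111/19 189/19; 0 0 0 92/33 21/11]

Forward elimination:
R2 <- R2 - (1/5)*R1:  [     0   19/5    1/5      3  -14/5 ]
R3 <- R3 - (-6/5)*R1:  [     0    1/5  -26/5      6   49/5 ]
R4 <- R4 - (4/5)*R1:  [    0  11/5  -6/5     6  14/5 ]
R3 <- R3 - (1/19)*R2:  [      0       0  -99/19  111/19  189/19 ]
R4 <- R4 - (11/19)*R2:  [      0       0  -25/19   81/19   84/19 ]
R4 <- R4 - (25/99)*R3:  [     0      0      0  92/33  21/11 ]
Row echelon form:
[ 5     1      -6       0       4 ]
[ 0  19/5     1/5       3   -14/5 ]
[ 0     0  -99/19  111/19  189/19 ]
[ 0     0       0   92/33   21/11 ]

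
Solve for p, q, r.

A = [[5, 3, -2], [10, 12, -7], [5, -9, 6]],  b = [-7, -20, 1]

Forward elimination on [A|b]:
R2 <- R2 - (2)*R1:  [  0   6  -3  -6 ]
R3 <- R3 - (1)*R1:  [   0  -12    8    8 ]
R3 <- R3 - (-2)*R2:  [  0   0   2  -4 ]
Row echelon form:
[ 5  3  -2  |  -7 ]
[ 0  6  -3  |  -6 ]
[ 0  0   2  |  -4 ]
Back-substitution:
r = (-4) / 2 = -2
q = (-6 - (-3)*(-2)) / 6 = -2
p = (-7 - (3)*(-2) - (-2)*(-2)) / 5 = -1

(-1, -2, -2)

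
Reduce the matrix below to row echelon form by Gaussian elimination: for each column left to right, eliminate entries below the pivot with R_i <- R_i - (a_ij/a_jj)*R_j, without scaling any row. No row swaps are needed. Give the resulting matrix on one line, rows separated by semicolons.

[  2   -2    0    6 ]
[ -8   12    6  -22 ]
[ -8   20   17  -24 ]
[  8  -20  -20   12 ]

REF = [2 -2 0 6; 0 4 6 2; 0 0 -1 -6; 0 0 0 6]

Forward elimination:
R2 <- R2 - (-4)*R1:  [ 0  4  6  2 ]
R3 <- R3 - (-4)*R1:  [  0  12  17   0 ]
R4 <- R4 - (4)*R1:  [   0  -12  -20  -12 ]
R3 <- R3 - (3)*R2:  [  0   0  -1  -6 ]
R4 <- R4 - (-3)*R2:  [  0   0  -2  -6 ]
R4 <- R4 - (2)*R3:  [ 0  0  0  6 ]
Row echelon form:
[ 2  -2   0   6 ]
[ 0   4   6   2 ]
[ 0   0  -1  -6 ]
[ 0   0   0   6 ]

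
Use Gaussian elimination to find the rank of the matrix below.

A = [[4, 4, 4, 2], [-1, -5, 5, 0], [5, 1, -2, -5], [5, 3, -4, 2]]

rank(A) = 4

Row reduction:
R2 <- R2 - (-1/4)*R1:  [   0   -4    6  1/2 ]
R3 <- R3 - (5/4)*R1:  [     0     -4     -7  -15/2 ]
R4 <- R4 - (5/4)*R1:  [    0    -2    -9  -1/2 ]
R3 <- R3 - (1)*R2:  [   0    0  -13   -8 ]
R4 <- R4 - (1/2)*R2:  [    0     0   -12  -3/4 ]
R4 <- R4 - (12/13)*R3:  [      0       0       0  345/52 ]
Row echelon form:
[ 4   4    4       2 ]
[ 0  -4    6     1/2 ]
[ 0   0  -13      -8 ]
[ 0   0    0  345/52 ]
Nonzero rows / pivot columns: 4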